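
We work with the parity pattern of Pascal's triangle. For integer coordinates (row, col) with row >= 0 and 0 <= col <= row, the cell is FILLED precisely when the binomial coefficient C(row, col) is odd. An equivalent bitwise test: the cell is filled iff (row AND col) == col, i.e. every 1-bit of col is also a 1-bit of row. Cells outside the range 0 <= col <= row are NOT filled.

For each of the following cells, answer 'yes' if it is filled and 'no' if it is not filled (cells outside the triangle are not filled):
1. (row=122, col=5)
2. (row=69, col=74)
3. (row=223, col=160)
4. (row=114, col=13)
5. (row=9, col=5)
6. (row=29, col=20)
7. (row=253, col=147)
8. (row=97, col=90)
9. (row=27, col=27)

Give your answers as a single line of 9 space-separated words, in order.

Answer: no no no no no yes no no yes

Derivation:
(122,5): row=0b1111010, col=0b101, row AND col = 0b0 = 0; 0 != 5 -> empty
(69,74): col outside [0, 69] -> not filled
(223,160): row=0b11011111, col=0b10100000, row AND col = 0b10000000 = 128; 128 != 160 -> empty
(114,13): row=0b1110010, col=0b1101, row AND col = 0b0 = 0; 0 != 13 -> empty
(9,5): row=0b1001, col=0b101, row AND col = 0b1 = 1; 1 != 5 -> empty
(29,20): row=0b11101, col=0b10100, row AND col = 0b10100 = 20; 20 == 20 -> filled
(253,147): row=0b11111101, col=0b10010011, row AND col = 0b10010001 = 145; 145 != 147 -> empty
(97,90): row=0b1100001, col=0b1011010, row AND col = 0b1000000 = 64; 64 != 90 -> empty
(27,27): row=0b11011, col=0b11011, row AND col = 0b11011 = 27; 27 == 27 -> filled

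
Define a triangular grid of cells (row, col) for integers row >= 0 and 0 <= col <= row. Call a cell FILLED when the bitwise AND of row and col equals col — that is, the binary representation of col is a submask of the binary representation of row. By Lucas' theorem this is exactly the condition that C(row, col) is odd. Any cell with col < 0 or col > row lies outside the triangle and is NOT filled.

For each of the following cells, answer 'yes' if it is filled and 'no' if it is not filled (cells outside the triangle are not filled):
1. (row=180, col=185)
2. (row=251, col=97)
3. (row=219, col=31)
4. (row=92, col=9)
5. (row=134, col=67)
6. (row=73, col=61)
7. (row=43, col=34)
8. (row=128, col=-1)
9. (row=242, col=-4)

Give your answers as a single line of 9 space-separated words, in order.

Answer: no yes no no no no yes no no

Derivation:
(180,185): col outside [0, 180] -> not filled
(251,97): row=0b11111011, col=0b1100001, row AND col = 0b1100001 = 97; 97 == 97 -> filled
(219,31): row=0b11011011, col=0b11111, row AND col = 0b11011 = 27; 27 != 31 -> empty
(92,9): row=0b1011100, col=0b1001, row AND col = 0b1000 = 8; 8 != 9 -> empty
(134,67): row=0b10000110, col=0b1000011, row AND col = 0b10 = 2; 2 != 67 -> empty
(73,61): row=0b1001001, col=0b111101, row AND col = 0b1001 = 9; 9 != 61 -> empty
(43,34): row=0b101011, col=0b100010, row AND col = 0b100010 = 34; 34 == 34 -> filled
(128,-1): col outside [0, 128] -> not filled
(242,-4): col outside [0, 242] -> not filled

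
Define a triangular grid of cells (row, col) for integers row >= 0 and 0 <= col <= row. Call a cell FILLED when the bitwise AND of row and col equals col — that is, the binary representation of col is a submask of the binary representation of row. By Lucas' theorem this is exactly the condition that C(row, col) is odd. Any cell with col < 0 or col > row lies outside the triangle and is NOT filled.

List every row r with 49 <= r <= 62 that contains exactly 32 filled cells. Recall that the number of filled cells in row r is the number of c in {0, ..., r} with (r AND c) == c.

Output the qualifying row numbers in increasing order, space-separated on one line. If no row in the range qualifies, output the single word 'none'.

Answer: 55 59 61 62

Derivation:
Row r has 2^popcount(r) filled cells, so we need popcount(r) = log2(32) = 5.
Scan r = 49..62 and keep those with exactly 5 one-bits:
r=49=110001 popcount=3 -> skip
r=50=110010 popcount=3 -> skip
r=51=110011 popcount=4 -> skip
r=52=110100 popcount=3 -> skip
r=53=110101 popcount=4 -> skip
r=54=110110 popcount=4 -> skip
r=55=110111 popcount=5 -> KEEP
r=56=111000 popcount=3 -> skip
r=57=111001 popcount=4 -> skip
r=58=111010 popcount=4 -> skip
r=59=111011 popcount=5 -> KEEP
r=60=111100 popcount=4 -> skip
r=61=111101 popcount=5 -> KEEP
r=62=111110 popcount=5 -> KEEP
Kept rows: 55 59 61 62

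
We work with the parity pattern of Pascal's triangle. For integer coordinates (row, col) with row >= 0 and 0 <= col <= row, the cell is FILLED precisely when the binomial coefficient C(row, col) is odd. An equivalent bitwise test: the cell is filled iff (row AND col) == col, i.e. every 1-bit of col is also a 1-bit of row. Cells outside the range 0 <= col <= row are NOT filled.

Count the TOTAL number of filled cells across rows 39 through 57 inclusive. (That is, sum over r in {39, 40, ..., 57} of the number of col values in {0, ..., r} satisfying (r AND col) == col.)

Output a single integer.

r39=100111 pc4: +16 =16
r40=101000 pc2: +4 =20
r41=101001 pc3: +8 =28
r42=101010 pc3: +8 =36
r43=101011 pc4: +16 =52
r44=101100 pc3: +8 =60
r45=101101 pc4: +16 =76
r46=101110 pc4: +16 =92
r47=101111 pc5: +32 =124
r48=110000 pc2: +4 =128
r49=110001 pc3: +8 =136
r50=110010 pc3: +8 =144
r51=110011 pc4: +16 =160
r52=110100 pc3: +8 =168
r53=110101 pc4: +16 =184
r54=110110 pc4: +16 =200
r55=110111 pc5: +32 =232
r56=111000 pc3: +8 =240
r57=111001 pc4: +16 =256

Answer: 256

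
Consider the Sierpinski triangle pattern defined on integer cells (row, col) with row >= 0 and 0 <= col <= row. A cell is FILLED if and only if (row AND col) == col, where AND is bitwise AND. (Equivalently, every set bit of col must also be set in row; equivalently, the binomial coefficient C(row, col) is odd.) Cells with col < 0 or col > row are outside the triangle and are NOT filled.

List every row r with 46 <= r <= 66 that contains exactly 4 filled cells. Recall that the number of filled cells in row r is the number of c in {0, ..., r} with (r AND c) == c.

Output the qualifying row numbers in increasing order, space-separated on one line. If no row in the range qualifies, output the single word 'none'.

Row r has 2^popcount(r) filled cells, so we need popcount(r) = log2(4) = 2.
Scan r = 46..66 and keep those with exactly 2 one-bits:
r=46=101110 popcount=4 -> skip
r=47=101111 popcount=5 -> skip
r=48=110000 popcount=2 -> KEEP
r=49=110001 popcount=3 -> skip
r=50=110010 popcount=3 -> skip
r=51=110011 popcount=4 -> skip
r=52=110100 popcount=3 -> skip
r=53=110101 popcount=4 -> skip
r=54=110110 popcount=4 -> skip
r=55=110111 popcount=5 -> skip
r=56=111000 popcount=3 -> skip
r=57=111001 popcount=4 -> skip
r=58=111010 popcount=4 -> skip
r=59=111011 popcount=5 -> skip
r=60=111100 popcount=4 -> skip
r=61=111101 popcount=5 -> skip
r=62=111110 popcount=5 -> skip
r=63=111111 popcount=6 -> skip
r=64=1000000 popcount=1 -> skip
r=65=1000001 popcount=2 -> KEEP
r=66=1000010 popcount=2 -> KEEP
Kept rows: 48 65 66

Answer: 48 65 66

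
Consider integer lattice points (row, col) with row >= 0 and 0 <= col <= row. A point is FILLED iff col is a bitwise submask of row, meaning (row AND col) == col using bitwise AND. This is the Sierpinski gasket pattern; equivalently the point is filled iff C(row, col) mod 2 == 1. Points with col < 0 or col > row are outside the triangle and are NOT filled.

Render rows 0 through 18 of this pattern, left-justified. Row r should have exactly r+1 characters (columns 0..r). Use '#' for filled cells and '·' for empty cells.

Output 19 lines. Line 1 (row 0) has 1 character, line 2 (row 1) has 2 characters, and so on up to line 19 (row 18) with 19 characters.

r0=0: #
r1=1: ##
r2=10: #·#
r3=11: ####
r4=100: #···#
r5=101: ##··##
r6=110: #·#·#·#
r7=111: ########
r8=1000: #·······#
r9=1001: ##······##
r10=1010: #·#·····#·#
r11=1011: ####····####
r12=1100: #···#···#···#
r13=1101: ##··##··##··##
r14=1110: #·#·#·#·#·#·#·#
r15=1111: ################
r16=10000: #···············#
r17=10001: ##··············##
r18=10010: #·#·············#·#

Answer: #
##
#·#
####
#···#
##··##
#·#·#·#
########
#·······#
##······##
#·#·····#·#
####····####
#···#···#···#
##··##··##··##
#·#·#·#·#·#·#·#
################
#···············#
##··············##
#·#·············#·#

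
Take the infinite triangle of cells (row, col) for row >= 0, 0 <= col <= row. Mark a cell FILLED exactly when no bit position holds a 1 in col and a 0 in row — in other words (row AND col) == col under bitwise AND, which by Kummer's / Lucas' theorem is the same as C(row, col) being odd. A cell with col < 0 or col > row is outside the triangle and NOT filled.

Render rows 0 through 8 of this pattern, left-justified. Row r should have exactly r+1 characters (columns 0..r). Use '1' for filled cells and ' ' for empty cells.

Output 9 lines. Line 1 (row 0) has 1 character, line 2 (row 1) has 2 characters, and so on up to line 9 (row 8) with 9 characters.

r0=0: 1
r1=1: 11
r2=10: 1 1
r3=11: 1111
r4=100: 1   1
r5=101: 11  11
r6=110: 1 1 1 1
r7=111: 11111111
r8=1000: 1       1

Answer: 1
11
1 1
1111
1   1
11  11
1 1 1 1
11111111
1       1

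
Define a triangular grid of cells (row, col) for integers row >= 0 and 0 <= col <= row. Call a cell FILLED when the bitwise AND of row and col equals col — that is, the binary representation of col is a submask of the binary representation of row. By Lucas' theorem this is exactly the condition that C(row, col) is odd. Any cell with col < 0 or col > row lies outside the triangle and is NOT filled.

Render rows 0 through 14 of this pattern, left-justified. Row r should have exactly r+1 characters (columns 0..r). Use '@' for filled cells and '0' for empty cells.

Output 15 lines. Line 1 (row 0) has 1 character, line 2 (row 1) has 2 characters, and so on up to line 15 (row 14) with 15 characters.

Answer: @
@@
@0@
@@@@
@000@
@@00@@
@0@0@0@
@@@@@@@@
@0000000@
@@000000@@
@0@00000@0@
@@@@0000@@@@
@000@000@000@
@@00@@00@@00@@
@0@0@0@0@0@0@0@

Derivation:
r0=0: @
r1=1: @@
r2=10: @0@
r3=11: @@@@
r4=100: @000@
r5=101: @@00@@
r6=110: @0@0@0@
r7=111: @@@@@@@@
r8=1000: @0000000@
r9=1001: @@000000@@
r10=1010: @0@00000@0@
r11=1011: @@@@0000@@@@
r12=1100: @000@000@000@
r13=1101: @@00@@00@@00@@
r14=1110: @0@0@0@0@0@0@0@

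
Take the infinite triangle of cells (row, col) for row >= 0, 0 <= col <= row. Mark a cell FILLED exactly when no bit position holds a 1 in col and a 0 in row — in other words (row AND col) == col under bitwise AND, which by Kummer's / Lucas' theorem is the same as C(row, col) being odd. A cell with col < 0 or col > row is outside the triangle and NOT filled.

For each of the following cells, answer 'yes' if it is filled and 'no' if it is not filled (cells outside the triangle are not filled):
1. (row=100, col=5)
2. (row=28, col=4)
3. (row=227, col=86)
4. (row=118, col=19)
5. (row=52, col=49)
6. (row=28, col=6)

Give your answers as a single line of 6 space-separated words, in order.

(100,5): row=0b1100100, col=0b101, row AND col = 0b100 = 4; 4 != 5 -> empty
(28,4): row=0b11100, col=0b100, row AND col = 0b100 = 4; 4 == 4 -> filled
(227,86): row=0b11100011, col=0b1010110, row AND col = 0b1000010 = 66; 66 != 86 -> empty
(118,19): row=0b1110110, col=0b10011, row AND col = 0b10010 = 18; 18 != 19 -> empty
(52,49): row=0b110100, col=0b110001, row AND col = 0b110000 = 48; 48 != 49 -> empty
(28,6): row=0b11100, col=0b110, row AND col = 0b100 = 4; 4 != 6 -> empty

Answer: no yes no no no no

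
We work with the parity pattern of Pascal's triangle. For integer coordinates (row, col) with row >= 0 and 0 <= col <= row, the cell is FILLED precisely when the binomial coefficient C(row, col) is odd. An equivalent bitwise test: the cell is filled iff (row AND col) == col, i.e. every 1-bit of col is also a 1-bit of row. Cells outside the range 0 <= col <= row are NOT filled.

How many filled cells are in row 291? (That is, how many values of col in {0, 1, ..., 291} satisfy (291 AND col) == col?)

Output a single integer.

291 in binary = 100100011
popcount(291) = number of 1-bits in 100100011 = 4
A col c satisfies (291 AND c) == c iff every set bit of c is also set in 291; each of the 4 set bits of 291 can independently be on or off in c.
count = 2^4 = 16

Answer: 16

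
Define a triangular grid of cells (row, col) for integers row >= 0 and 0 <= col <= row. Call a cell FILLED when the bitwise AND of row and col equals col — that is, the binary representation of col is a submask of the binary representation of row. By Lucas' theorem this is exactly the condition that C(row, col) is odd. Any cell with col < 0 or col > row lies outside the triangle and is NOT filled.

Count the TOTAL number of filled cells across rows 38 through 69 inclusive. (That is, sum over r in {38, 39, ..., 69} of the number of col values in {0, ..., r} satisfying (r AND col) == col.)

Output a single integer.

Answer: 486

Derivation:
r38=100110 pc3: +8 =8
r39=100111 pc4: +16 =24
r40=101000 pc2: +4 =28
r41=101001 pc3: +8 =36
r42=101010 pc3: +8 =44
r43=101011 pc4: +16 =60
r44=101100 pc3: +8 =68
r45=101101 pc4: +16 =84
r46=101110 pc4: +16 =100
r47=101111 pc5: +32 =132
r48=110000 pc2: +4 =136
r49=110001 pc3: +8 =144
r50=110010 pc3: +8 =152
r51=110011 pc4: +16 =168
r52=110100 pc3: +8 =176
r53=110101 pc4: +16 =192
r54=110110 pc4: +16 =208
r55=110111 pc5: +32 =240
r56=111000 pc3: +8 =248
r57=111001 pc4: +16 =264
r58=111010 pc4: +16 =280
r59=111011 pc5: +32 =312
r60=111100 pc4: +16 =328
r61=111101 pc5: +32 =360
r62=111110 pc5: +32 =392
r63=111111 pc6: +64 =456
r64=1000000 pc1: +2 =458
r65=1000001 pc2: +4 =462
r66=1000010 pc2: +4 =466
r67=1000011 pc3: +8 =474
r68=1000100 pc2: +4 =478
r69=1000101 pc3: +8 =486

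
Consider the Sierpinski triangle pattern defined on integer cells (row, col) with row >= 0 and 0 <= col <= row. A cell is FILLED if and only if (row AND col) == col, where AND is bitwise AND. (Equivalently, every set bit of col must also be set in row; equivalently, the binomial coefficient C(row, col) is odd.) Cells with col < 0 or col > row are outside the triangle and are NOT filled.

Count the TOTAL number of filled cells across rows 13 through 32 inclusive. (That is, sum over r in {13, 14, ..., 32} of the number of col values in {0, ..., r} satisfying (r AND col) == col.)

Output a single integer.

r13=1101 pc3: +8 =8
r14=1110 pc3: +8 =16
r15=1111 pc4: +16 =32
r16=10000 pc1: +2 =34
r17=10001 pc2: +4 =38
r18=10010 pc2: +4 =42
r19=10011 pc3: +8 =50
r20=10100 pc2: +4 =54
r21=10101 pc3: +8 =62
r22=10110 pc3: +8 =70
r23=10111 pc4: +16 =86
r24=11000 pc2: +4 =90
r25=11001 pc3: +8 =98
r26=11010 pc3: +8 =106
r27=11011 pc4: +16 =122
r28=11100 pc3: +8 =130
r29=11101 pc4: +16 =146
r30=11110 pc4: +16 =162
r31=11111 pc5: +32 =194
r32=100000 pc1: +2 =196

Answer: 196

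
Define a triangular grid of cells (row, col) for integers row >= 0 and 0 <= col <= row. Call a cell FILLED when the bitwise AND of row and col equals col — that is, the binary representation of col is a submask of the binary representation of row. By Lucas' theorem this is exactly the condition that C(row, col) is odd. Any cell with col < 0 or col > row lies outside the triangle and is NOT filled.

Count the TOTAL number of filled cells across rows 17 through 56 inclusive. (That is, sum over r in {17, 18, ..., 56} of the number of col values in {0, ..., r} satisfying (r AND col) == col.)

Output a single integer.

r17=10001 pc2: +4 =4
r18=10010 pc2: +4 =8
r19=10011 pc3: +8 =16
r20=10100 pc2: +4 =20
r21=10101 pc3: +8 =28
r22=10110 pc3: +8 =36
r23=10111 pc4: +16 =52
r24=11000 pc2: +4 =56
r25=11001 pc3: +8 =64
r26=11010 pc3: +8 =72
r27=11011 pc4: +16 =88
r28=11100 pc3: +8 =96
r29=11101 pc4: +16 =112
r30=11110 pc4: +16 =128
r31=11111 pc5: +32 =160
r32=100000 pc1: +2 =162
r33=100001 pc2: +4 =166
r34=100010 pc2: +4 =170
r35=100011 pc3: +8 =178
r36=100100 pc2: +4 =182
r37=100101 pc3: +8 =190
r38=100110 pc3: +8 =198
r39=100111 pc4: +16 =214
r40=101000 pc2: +4 =218
r41=101001 pc3: +8 =226
r42=101010 pc3: +8 =234
r43=101011 pc4: +16 =250
r44=101100 pc3: +8 =258
r45=101101 pc4: +16 =274
r46=101110 pc4: +16 =290
r47=101111 pc5: +32 =322
r48=110000 pc2: +4 =326
r49=110001 pc3: +8 =334
r50=110010 pc3: +8 =342
r51=110011 pc4: +16 =358
r52=110100 pc3: +8 =366
r53=110101 pc4: +16 =382
r54=110110 pc4: +16 =398
r55=110111 pc5: +32 =430
r56=111000 pc3: +8 =438

Answer: 438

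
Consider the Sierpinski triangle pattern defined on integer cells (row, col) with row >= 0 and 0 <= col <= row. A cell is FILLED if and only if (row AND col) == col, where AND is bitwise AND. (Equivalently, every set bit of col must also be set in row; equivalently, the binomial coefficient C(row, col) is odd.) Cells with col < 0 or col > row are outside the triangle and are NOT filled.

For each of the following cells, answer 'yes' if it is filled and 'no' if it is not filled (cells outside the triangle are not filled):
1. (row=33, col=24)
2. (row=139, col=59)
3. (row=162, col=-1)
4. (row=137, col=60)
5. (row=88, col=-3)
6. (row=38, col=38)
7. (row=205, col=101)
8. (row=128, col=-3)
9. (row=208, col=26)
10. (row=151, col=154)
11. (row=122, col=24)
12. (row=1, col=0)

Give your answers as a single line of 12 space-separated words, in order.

Answer: no no no no no yes no no no no yes yes

Derivation:
(33,24): row=0b100001, col=0b11000, row AND col = 0b0 = 0; 0 != 24 -> empty
(139,59): row=0b10001011, col=0b111011, row AND col = 0b1011 = 11; 11 != 59 -> empty
(162,-1): col outside [0, 162] -> not filled
(137,60): row=0b10001001, col=0b111100, row AND col = 0b1000 = 8; 8 != 60 -> empty
(88,-3): col outside [0, 88] -> not filled
(38,38): row=0b100110, col=0b100110, row AND col = 0b100110 = 38; 38 == 38 -> filled
(205,101): row=0b11001101, col=0b1100101, row AND col = 0b1000101 = 69; 69 != 101 -> empty
(128,-3): col outside [0, 128] -> not filled
(208,26): row=0b11010000, col=0b11010, row AND col = 0b10000 = 16; 16 != 26 -> empty
(151,154): col outside [0, 151] -> not filled
(122,24): row=0b1111010, col=0b11000, row AND col = 0b11000 = 24; 24 == 24 -> filled
(1,0): row=0b1, col=0b0, row AND col = 0b0 = 0; 0 == 0 -> filled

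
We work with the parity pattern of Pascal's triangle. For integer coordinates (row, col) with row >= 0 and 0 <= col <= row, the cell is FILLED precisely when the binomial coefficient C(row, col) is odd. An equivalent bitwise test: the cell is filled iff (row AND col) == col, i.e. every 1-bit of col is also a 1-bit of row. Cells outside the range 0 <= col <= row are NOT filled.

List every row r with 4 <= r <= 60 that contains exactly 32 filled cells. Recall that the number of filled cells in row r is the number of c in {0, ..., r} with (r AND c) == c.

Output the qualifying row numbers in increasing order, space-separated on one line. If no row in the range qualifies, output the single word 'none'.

Answer: 31 47 55 59

Derivation:
Row r has 2^popcount(r) filled cells, so we need popcount(r) = log2(32) = 5.
Scan r = 4..60 and keep those with exactly 5 one-bits:
r=4=100 popcount=1 -> skip
r=5=101 popcount=2 -> skip
r=6=110 popcount=2 -> skip
r=7=111 popcount=3 -> skip
r=8=1000 popcount=1 -> skip
r=9=1001 popcount=2 -> skip
r=10=1010 popcount=2 -> skip
r=11=1011 popcount=3 -> skip
r=12=1100 popcount=2 -> skip
r=13=1101 popcount=3 -> skip
r=14=1110 popcount=3 -> skip
r=15=1111 popcount=4 -> skip
r=16=10000 popcount=1 -> skip
r=17=10001 popcount=2 -> skip
r=18=10010 popcount=2 -> skip
r=19=10011 popcount=3 -> skip
r=20=10100 popcount=2 -> skip
r=21=10101 popcount=3 -> skip
r=22=10110 popcount=3 -> skip
r=23=10111 popcount=4 -> skip
r=24=11000 popcount=2 -> skip
r=25=11001 popcount=3 -> skip
r=26=11010 popcount=3 -> skip
r=27=11011 popcount=4 -> skip
r=28=11100 popcount=3 -> skip
r=29=11101 popcount=4 -> skip
r=30=11110 popcount=4 -> skip
r=31=11111 popcount=5 -> KEEP
r=32=100000 popcount=1 -> skip
r=33=100001 popcount=2 -> skip
r=34=100010 popcount=2 -> skip
r=35=100011 popcount=3 -> skip
r=36=100100 popcount=2 -> skip
r=37=100101 popcount=3 -> skip
r=38=100110 popcount=3 -> skip
r=39=100111 popcount=4 -> skip
r=40=101000 popcount=2 -> skip
r=41=101001 popcount=3 -> skip
r=42=101010 popcount=3 -> skip
r=43=101011 popcount=4 -> skip
r=44=101100 popcount=3 -> skip
r=45=101101 popcount=4 -> skip
r=46=101110 popcount=4 -> skip
r=47=101111 popcount=5 -> KEEP
r=48=110000 popcount=2 -> skip
r=49=110001 popcount=3 -> skip
r=50=110010 popcount=3 -> skip
r=51=110011 popcount=4 -> skip
r=52=110100 popcount=3 -> skip
r=53=110101 popcount=4 -> skip
r=54=110110 popcount=4 -> skip
r=55=110111 popcount=5 -> KEEP
r=56=111000 popcount=3 -> skip
r=57=111001 popcount=4 -> skip
r=58=111010 popcount=4 -> skip
r=59=111011 popcount=5 -> KEEP
r=60=111100 popcount=4 -> skip
Kept rows: 31 47 55 59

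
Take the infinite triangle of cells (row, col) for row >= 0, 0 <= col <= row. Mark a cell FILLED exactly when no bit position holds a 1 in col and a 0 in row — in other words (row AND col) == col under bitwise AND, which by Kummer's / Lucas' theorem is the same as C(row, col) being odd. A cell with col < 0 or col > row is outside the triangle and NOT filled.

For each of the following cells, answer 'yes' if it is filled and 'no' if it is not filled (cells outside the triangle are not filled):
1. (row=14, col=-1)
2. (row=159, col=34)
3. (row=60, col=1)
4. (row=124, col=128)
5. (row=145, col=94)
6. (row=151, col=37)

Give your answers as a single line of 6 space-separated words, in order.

(14,-1): col outside [0, 14] -> not filled
(159,34): row=0b10011111, col=0b100010, row AND col = 0b10 = 2; 2 != 34 -> empty
(60,1): row=0b111100, col=0b1, row AND col = 0b0 = 0; 0 != 1 -> empty
(124,128): col outside [0, 124] -> not filled
(145,94): row=0b10010001, col=0b1011110, row AND col = 0b10000 = 16; 16 != 94 -> empty
(151,37): row=0b10010111, col=0b100101, row AND col = 0b101 = 5; 5 != 37 -> empty

Answer: no no no no no no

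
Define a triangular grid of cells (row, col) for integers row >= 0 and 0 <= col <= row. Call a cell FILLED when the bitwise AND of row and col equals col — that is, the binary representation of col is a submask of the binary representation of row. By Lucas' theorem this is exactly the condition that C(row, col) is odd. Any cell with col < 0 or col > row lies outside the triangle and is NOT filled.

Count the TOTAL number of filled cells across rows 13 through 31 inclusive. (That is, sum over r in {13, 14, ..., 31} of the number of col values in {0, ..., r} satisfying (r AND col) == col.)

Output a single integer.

r13=1101 pc3: +8 =8
r14=1110 pc3: +8 =16
r15=1111 pc4: +16 =32
r16=10000 pc1: +2 =34
r17=10001 pc2: +4 =38
r18=10010 pc2: +4 =42
r19=10011 pc3: +8 =50
r20=10100 pc2: +4 =54
r21=10101 pc3: +8 =62
r22=10110 pc3: +8 =70
r23=10111 pc4: +16 =86
r24=11000 pc2: +4 =90
r25=11001 pc3: +8 =98
r26=11010 pc3: +8 =106
r27=11011 pc4: +16 =122
r28=11100 pc3: +8 =130
r29=11101 pc4: +16 =146
r30=11110 pc4: +16 =162
r31=11111 pc5: +32 =194

Answer: 194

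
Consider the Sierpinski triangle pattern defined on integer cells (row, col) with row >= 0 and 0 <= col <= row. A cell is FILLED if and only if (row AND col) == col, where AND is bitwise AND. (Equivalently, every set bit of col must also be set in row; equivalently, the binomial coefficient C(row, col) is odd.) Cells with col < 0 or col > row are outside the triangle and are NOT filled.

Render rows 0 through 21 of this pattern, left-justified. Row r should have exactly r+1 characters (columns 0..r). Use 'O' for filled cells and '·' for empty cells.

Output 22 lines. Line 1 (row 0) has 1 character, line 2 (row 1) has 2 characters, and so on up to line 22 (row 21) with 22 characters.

Answer: O
OO
O·O
OOOO
O···O
OO··OO
O·O·O·O
OOOOOOOO
O·······O
OO······OO
O·O·····O·O
OOOO····OOOO
O···O···O···O
OO··OO··OO··OO
O·O·O·O·O·O·O·O
OOOOOOOOOOOOOOOO
O···············O
OO··············OO
O·O·············O·O
OOOO············OOOO
O···O···········O···O
OO··OO··········OO··OO

Derivation:
r0=0: O
r1=1: OO
r2=10: O·O
r3=11: OOOO
r4=100: O···O
r5=101: OO··OO
r6=110: O·O·O·O
r7=111: OOOOOOOO
r8=1000: O·······O
r9=1001: OO······OO
r10=1010: O·O·····O·O
r11=1011: OOOO····OOOO
r12=1100: O···O···O···O
r13=1101: OO··OO··OO··OO
r14=1110: O·O·O·O·O·O·O·O
r15=1111: OOOOOOOOOOOOOOOO
r16=10000: O···············O
r17=10001: OO··············OO
r18=10010: O·O·············O·O
r19=10011: OOOO············OOOO
r20=10100: O···O···········O···O
r21=10101: OO··OO··········OO··OO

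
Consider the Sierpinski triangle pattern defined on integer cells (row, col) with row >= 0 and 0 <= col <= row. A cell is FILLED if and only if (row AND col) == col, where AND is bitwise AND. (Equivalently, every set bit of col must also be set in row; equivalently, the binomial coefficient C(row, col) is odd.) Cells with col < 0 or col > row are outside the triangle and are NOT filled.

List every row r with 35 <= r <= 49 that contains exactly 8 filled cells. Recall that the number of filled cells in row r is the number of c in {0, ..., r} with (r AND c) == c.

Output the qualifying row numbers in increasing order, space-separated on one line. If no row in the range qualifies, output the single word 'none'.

Answer: 35 37 38 41 42 44 49

Derivation:
Row r has 2^popcount(r) filled cells, so we need popcount(r) = log2(8) = 3.
Scan r = 35..49 and keep those with exactly 3 one-bits:
r=35=100011 popcount=3 -> KEEP
r=36=100100 popcount=2 -> skip
r=37=100101 popcount=3 -> KEEP
r=38=100110 popcount=3 -> KEEP
r=39=100111 popcount=4 -> skip
r=40=101000 popcount=2 -> skip
r=41=101001 popcount=3 -> KEEP
r=42=101010 popcount=3 -> KEEP
r=43=101011 popcount=4 -> skip
r=44=101100 popcount=3 -> KEEP
r=45=101101 popcount=4 -> skip
r=46=101110 popcount=4 -> skip
r=47=101111 popcount=5 -> skip
r=48=110000 popcount=2 -> skip
r=49=110001 popcount=3 -> KEEP
Kept rows: 35 37 38 41 42 44 49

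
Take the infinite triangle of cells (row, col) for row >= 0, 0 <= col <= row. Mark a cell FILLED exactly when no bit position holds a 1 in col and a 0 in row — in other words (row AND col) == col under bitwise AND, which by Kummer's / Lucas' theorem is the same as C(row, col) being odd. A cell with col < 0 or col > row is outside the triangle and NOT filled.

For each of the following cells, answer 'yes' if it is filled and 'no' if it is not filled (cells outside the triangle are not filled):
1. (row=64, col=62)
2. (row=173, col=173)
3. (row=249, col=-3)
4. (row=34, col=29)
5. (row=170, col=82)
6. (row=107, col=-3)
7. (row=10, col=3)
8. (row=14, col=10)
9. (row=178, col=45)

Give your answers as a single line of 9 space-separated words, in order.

(64,62): row=0b1000000, col=0b111110, row AND col = 0b0 = 0; 0 != 62 -> empty
(173,173): row=0b10101101, col=0b10101101, row AND col = 0b10101101 = 173; 173 == 173 -> filled
(249,-3): col outside [0, 249] -> not filled
(34,29): row=0b100010, col=0b11101, row AND col = 0b0 = 0; 0 != 29 -> empty
(170,82): row=0b10101010, col=0b1010010, row AND col = 0b10 = 2; 2 != 82 -> empty
(107,-3): col outside [0, 107] -> not filled
(10,3): row=0b1010, col=0b11, row AND col = 0b10 = 2; 2 != 3 -> empty
(14,10): row=0b1110, col=0b1010, row AND col = 0b1010 = 10; 10 == 10 -> filled
(178,45): row=0b10110010, col=0b101101, row AND col = 0b100000 = 32; 32 != 45 -> empty

Answer: no yes no no no no no yes no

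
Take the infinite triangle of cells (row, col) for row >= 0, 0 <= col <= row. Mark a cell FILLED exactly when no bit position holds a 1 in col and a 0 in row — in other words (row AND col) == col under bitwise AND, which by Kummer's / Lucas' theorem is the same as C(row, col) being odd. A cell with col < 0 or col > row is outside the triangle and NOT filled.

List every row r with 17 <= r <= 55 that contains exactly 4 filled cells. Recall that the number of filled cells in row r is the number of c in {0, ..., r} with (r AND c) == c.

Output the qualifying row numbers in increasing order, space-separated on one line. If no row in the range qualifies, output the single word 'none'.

Row r has 2^popcount(r) filled cells, so we need popcount(r) = log2(4) = 2.
Scan r = 17..55 and keep those with exactly 2 one-bits:
r=17=10001 popcount=2 -> KEEP
r=18=10010 popcount=2 -> KEEP
r=19=10011 popcount=3 -> skip
r=20=10100 popcount=2 -> KEEP
r=21=10101 popcount=3 -> skip
r=22=10110 popcount=3 -> skip
r=23=10111 popcount=4 -> skip
r=24=11000 popcount=2 -> KEEP
r=25=11001 popcount=3 -> skip
r=26=11010 popcount=3 -> skip
r=27=11011 popcount=4 -> skip
r=28=11100 popcount=3 -> skip
r=29=11101 popcount=4 -> skip
r=30=11110 popcount=4 -> skip
r=31=11111 popcount=5 -> skip
r=32=100000 popcount=1 -> skip
r=33=100001 popcount=2 -> KEEP
r=34=100010 popcount=2 -> KEEP
r=35=100011 popcount=3 -> skip
r=36=100100 popcount=2 -> KEEP
r=37=100101 popcount=3 -> skip
r=38=100110 popcount=3 -> skip
r=39=100111 popcount=4 -> skip
r=40=101000 popcount=2 -> KEEP
r=41=101001 popcount=3 -> skip
r=42=101010 popcount=3 -> skip
r=43=101011 popcount=4 -> skip
r=44=101100 popcount=3 -> skip
r=45=101101 popcount=4 -> skip
r=46=101110 popcount=4 -> skip
r=47=101111 popcount=5 -> skip
r=48=110000 popcount=2 -> KEEP
r=49=110001 popcount=3 -> skip
r=50=110010 popcount=3 -> skip
r=51=110011 popcount=4 -> skip
r=52=110100 popcount=3 -> skip
r=53=110101 popcount=4 -> skip
r=54=110110 popcount=4 -> skip
r=55=110111 popcount=5 -> skip
Kept rows: 17 18 20 24 33 34 36 40 48

Answer: 17 18 20 24 33 34 36 40 48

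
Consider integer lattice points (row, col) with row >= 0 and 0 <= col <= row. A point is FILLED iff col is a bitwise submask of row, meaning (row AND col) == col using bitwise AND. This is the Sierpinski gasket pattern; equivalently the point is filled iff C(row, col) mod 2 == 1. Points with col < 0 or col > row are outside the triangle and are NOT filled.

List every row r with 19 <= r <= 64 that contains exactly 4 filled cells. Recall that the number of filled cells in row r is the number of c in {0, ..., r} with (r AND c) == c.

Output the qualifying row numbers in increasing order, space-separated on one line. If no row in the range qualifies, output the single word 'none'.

Row r has 2^popcount(r) filled cells, so we need popcount(r) = log2(4) = 2.
Scan r = 19..64 and keep those with exactly 2 one-bits:
r=19=10011 popcount=3 -> skip
r=20=10100 popcount=2 -> KEEP
r=21=10101 popcount=3 -> skip
r=22=10110 popcount=3 -> skip
r=23=10111 popcount=4 -> skip
r=24=11000 popcount=2 -> KEEP
r=25=11001 popcount=3 -> skip
r=26=11010 popcount=3 -> skip
r=27=11011 popcount=4 -> skip
r=28=11100 popcount=3 -> skip
r=29=11101 popcount=4 -> skip
r=30=11110 popcount=4 -> skip
r=31=11111 popcount=5 -> skip
r=32=100000 popcount=1 -> skip
r=33=100001 popcount=2 -> KEEP
r=34=100010 popcount=2 -> KEEP
r=35=100011 popcount=3 -> skip
r=36=100100 popcount=2 -> KEEP
r=37=100101 popcount=3 -> skip
r=38=100110 popcount=3 -> skip
r=39=100111 popcount=4 -> skip
r=40=101000 popcount=2 -> KEEP
r=41=101001 popcount=3 -> skip
r=42=101010 popcount=3 -> skip
r=43=101011 popcount=4 -> skip
r=44=101100 popcount=3 -> skip
r=45=101101 popcount=4 -> skip
r=46=101110 popcount=4 -> skip
r=47=101111 popcount=5 -> skip
r=48=110000 popcount=2 -> KEEP
r=49=110001 popcount=3 -> skip
r=50=110010 popcount=3 -> skip
r=51=110011 popcount=4 -> skip
r=52=110100 popcount=3 -> skip
r=53=110101 popcount=4 -> skip
r=54=110110 popcount=4 -> skip
r=55=110111 popcount=5 -> skip
r=56=111000 popcount=3 -> skip
r=57=111001 popcount=4 -> skip
r=58=111010 popcount=4 -> skip
r=59=111011 popcount=5 -> skip
r=60=111100 popcount=4 -> skip
r=61=111101 popcount=5 -> skip
r=62=111110 popcount=5 -> skip
r=63=111111 popcount=6 -> skip
r=64=1000000 popcount=1 -> skip
Kept rows: 20 24 33 34 36 40 48

Answer: 20 24 33 34 36 40 48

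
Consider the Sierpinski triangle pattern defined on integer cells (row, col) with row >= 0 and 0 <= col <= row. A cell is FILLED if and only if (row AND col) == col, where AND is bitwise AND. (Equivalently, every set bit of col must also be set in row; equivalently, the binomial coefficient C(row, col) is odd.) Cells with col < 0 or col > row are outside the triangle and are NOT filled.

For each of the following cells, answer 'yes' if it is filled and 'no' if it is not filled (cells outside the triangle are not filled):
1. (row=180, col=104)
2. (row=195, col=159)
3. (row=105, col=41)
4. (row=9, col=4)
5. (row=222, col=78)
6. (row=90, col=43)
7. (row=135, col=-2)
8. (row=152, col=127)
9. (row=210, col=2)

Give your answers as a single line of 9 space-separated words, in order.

Answer: no no yes no yes no no no yes

Derivation:
(180,104): row=0b10110100, col=0b1101000, row AND col = 0b100000 = 32; 32 != 104 -> empty
(195,159): row=0b11000011, col=0b10011111, row AND col = 0b10000011 = 131; 131 != 159 -> empty
(105,41): row=0b1101001, col=0b101001, row AND col = 0b101001 = 41; 41 == 41 -> filled
(9,4): row=0b1001, col=0b100, row AND col = 0b0 = 0; 0 != 4 -> empty
(222,78): row=0b11011110, col=0b1001110, row AND col = 0b1001110 = 78; 78 == 78 -> filled
(90,43): row=0b1011010, col=0b101011, row AND col = 0b1010 = 10; 10 != 43 -> empty
(135,-2): col outside [0, 135] -> not filled
(152,127): row=0b10011000, col=0b1111111, row AND col = 0b11000 = 24; 24 != 127 -> empty
(210,2): row=0b11010010, col=0b10, row AND col = 0b10 = 2; 2 == 2 -> filled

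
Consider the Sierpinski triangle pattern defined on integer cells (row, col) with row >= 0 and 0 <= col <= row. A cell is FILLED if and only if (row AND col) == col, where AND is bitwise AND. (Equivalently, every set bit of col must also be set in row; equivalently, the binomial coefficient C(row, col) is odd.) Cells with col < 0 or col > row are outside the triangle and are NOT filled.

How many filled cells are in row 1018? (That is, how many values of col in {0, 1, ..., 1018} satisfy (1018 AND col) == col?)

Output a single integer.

1018 in binary = 1111111010
popcount(1018) = number of 1-bits in 1111111010 = 8
A col c satisfies (1018 AND c) == c iff every set bit of c is also set in 1018; each of the 8 set bits of 1018 can independently be on or off in c.
count = 2^8 = 256

Answer: 256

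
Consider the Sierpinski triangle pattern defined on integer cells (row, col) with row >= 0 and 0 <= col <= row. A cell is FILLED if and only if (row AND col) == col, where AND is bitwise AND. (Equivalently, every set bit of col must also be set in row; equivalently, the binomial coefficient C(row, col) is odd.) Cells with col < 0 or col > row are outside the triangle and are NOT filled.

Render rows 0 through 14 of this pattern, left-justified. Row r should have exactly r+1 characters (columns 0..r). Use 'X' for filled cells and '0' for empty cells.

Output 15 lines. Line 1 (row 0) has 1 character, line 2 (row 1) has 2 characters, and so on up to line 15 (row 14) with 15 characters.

Answer: X
XX
X0X
XXXX
X000X
XX00XX
X0X0X0X
XXXXXXXX
X0000000X
XX000000XX
X0X00000X0X
XXXX0000XXXX
X000X000X000X
XX00XX00XX00XX
X0X0X0X0X0X0X0X

Derivation:
r0=0: X
r1=1: XX
r2=10: X0X
r3=11: XXXX
r4=100: X000X
r5=101: XX00XX
r6=110: X0X0X0X
r7=111: XXXXXXXX
r8=1000: X0000000X
r9=1001: XX000000XX
r10=1010: X0X00000X0X
r11=1011: XXXX0000XXXX
r12=1100: X000X000X000X
r13=1101: XX00XX00XX00XX
r14=1110: X0X0X0X0X0X0X0X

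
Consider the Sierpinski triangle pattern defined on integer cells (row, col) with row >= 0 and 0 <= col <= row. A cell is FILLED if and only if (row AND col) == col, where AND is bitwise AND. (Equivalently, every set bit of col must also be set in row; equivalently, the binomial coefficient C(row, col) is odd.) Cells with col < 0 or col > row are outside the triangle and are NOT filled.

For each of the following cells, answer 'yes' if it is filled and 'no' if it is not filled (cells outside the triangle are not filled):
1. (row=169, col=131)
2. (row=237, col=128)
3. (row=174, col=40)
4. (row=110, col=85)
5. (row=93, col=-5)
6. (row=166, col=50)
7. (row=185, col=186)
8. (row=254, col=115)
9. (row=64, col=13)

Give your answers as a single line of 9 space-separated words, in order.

(169,131): row=0b10101001, col=0b10000011, row AND col = 0b10000001 = 129; 129 != 131 -> empty
(237,128): row=0b11101101, col=0b10000000, row AND col = 0b10000000 = 128; 128 == 128 -> filled
(174,40): row=0b10101110, col=0b101000, row AND col = 0b101000 = 40; 40 == 40 -> filled
(110,85): row=0b1101110, col=0b1010101, row AND col = 0b1000100 = 68; 68 != 85 -> empty
(93,-5): col outside [0, 93] -> not filled
(166,50): row=0b10100110, col=0b110010, row AND col = 0b100010 = 34; 34 != 50 -> empty
(185,186): col outside [0, 185] -> not filled
(254,115): row=0b11111110, col=0b1110011, row AND col = 0b1110010 = 114; 114 != 115 -> empty
(64,13): row=0b1000000, col=0b1101, row AND col = 0b0 = 0; 0 != 13 -> empty

Answer: no yes yes no no no no no no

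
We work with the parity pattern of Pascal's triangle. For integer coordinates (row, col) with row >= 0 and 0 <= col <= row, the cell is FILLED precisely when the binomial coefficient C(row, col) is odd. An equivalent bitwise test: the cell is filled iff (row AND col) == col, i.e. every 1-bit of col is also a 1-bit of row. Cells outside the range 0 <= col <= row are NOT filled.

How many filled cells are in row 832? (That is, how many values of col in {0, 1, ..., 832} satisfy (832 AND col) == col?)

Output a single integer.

Answer: 8

Derivation:
832 in binary = 1101000000
popcount(832) = number of 1-bits in 1101000000 = 3
A col c satisfies (832 AND c) == c iff every set bit of c is also set in 832; each of the 3 set bits of 832 can independently be on or off in c.
count = 2^3 = 8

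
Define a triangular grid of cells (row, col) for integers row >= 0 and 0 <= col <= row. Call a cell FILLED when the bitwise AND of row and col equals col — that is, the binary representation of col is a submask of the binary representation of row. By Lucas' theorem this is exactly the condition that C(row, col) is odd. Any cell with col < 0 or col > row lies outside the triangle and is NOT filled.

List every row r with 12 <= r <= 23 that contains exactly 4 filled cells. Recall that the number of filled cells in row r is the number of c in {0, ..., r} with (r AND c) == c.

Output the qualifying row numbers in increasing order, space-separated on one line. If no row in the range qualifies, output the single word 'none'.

Row r has 2^popcount(r) filled cells, so we need popcount(r) = log2(4) = 2.
Scan r = 12..23 and keep those with exactly 2 one-bits:
r=12=1100 popcount=2 -> KEEP
r=13=1101 popcount=3 -> skip
r=14=1110 popcount=3 -> skip
r=15=1111 popcount=4 -> skip
r=16=10000 popcount=1 -> skip
r=17=10001 popcount=2 -> KEEP
r=18=10010 popcount=2 -> KEEP
r=19=10011 popcount=3 -> skip
r=20=10100 popcount=2 -> KEEP
r=21=10101 popcount=3 -> skip
r=22=10110 popcount=3 -> skip
r=23=10111 popcount=4 -> skip
Kept rows: 12 17 18 20

Answer: 12 17 18 20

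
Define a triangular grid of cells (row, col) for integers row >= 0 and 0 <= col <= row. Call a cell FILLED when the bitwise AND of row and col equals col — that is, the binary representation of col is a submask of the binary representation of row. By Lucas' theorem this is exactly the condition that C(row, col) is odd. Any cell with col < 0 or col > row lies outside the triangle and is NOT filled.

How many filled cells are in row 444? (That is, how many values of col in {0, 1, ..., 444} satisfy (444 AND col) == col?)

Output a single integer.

444 in binary = 110111100
popcount(444) = number of 1-bits in 110111100 = 6
A col c satisfies (444 AND c) == c iff every set bit of c is also set in 444; each of the 6 set bits of 444 can independently be on or off in c.
count = 2^6 = 64

Answer: 64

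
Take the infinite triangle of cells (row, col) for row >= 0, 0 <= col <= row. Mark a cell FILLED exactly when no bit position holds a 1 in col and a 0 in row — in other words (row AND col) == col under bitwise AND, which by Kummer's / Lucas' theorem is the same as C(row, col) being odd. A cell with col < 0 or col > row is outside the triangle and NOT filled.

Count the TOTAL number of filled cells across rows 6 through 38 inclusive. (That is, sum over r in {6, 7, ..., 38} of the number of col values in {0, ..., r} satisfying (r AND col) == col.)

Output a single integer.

Answer: 266

Derivation:
r6=110 pc2: +4 =4
r7=111 pc3: +8 =12
r8=1000 pc1: +2 =14
r9=1001 pc2: +4 =18
r10=1010 pc2: +4 =22
r11=1011 pc3: +8 =30
r12=1100 pc2: +4 =34
r13=1101 pc3: +8 =42
r14=1110 pc3: +8 =50
r15=1111 pc4: +16 =66
r16=10000 pc1: +2 =68
r17=10001 pc2: +4 =72
r18=10010 pc2: +4 =76
r19=10011 pc3: +8 =84
r20=10100 pc2: +4 =88
r21=10101 pc3: +8 =96
r22=10110 pc3: +8 =104
r23=10111 pc4: +16 =120
r24=11000 pc2: +4 =124
r25=11001 pc3: +8 =132
r26=11010 pc3: +8 =140
r27=11011 pc4: +16 =156
r28=11100 pc3: +8 =164
r29=11101 pc4: +16 =180
r30=11110 pc4: +16 =196
r31=11111 pc5: +32 =228
r32=100000 pc1: +2 =230
r33=100001 pc2: +4 =234
r34=100010 pc2: +4 =238
r35=100011 pc3: +8 =246
r36=100100 pc2: +4 =250
r37=100101 pc3: +8 =258
r38=100110 pc3: +8 =266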